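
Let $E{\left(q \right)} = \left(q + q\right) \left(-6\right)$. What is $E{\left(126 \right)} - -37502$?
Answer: $35990$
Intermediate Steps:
$E{\left(q \right)} = - 12 q$ ($E{\left(q \right)} = 2 q \left(-6\right) = - 12 q$)
$E{\left(126 \right)} - -37502 = \left(-12\right) 126 - -37502 = -1512 + 37502 = 35990$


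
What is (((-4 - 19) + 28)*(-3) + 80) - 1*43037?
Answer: -42972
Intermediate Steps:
(((-4 - 19) + 28)*(-3) + 80) - 1*43037 = ((-23 + 28)*(-3) + 80) - 43037 = (5*(-3) + 80) - 43037 = (-15 + 80) - 43037 = 65 - 43037 = -42972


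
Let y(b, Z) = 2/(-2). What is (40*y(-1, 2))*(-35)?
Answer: 1400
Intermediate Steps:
y(b, Z) = -1 (y(b, Z) = 2*(-½) = -1)
(40*y(-1, 2))*(-35) = (40*(-1))*(-35) = -40*(-35) = 1400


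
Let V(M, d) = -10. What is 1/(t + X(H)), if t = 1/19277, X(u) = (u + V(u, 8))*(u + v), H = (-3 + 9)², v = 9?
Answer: 19277/22554091 ≈ 0.00085470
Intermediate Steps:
H = 36 (H = 6² = 36)
X(u) = (-10 + u)*(9 + u) (X(u) = (u - 10)*(u + 9) = (-10 + u)*(9 + u))
t = 1/19277 ≈ 5.1875e-5
1/(t + X(H)) = 1/(1/19277 + (-90 + 36² - 1*36)) = 1/(1/19277 + (-90 + 1296 - 36)) = 1/(1/19277 + 1170) = 1/(22554091/19277) = 19277/22554091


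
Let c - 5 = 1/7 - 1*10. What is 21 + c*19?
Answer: -499/7 ≈ -71.286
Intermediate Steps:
c = -34/7 (c = 5 + (1/7 - 1*10) = 5 + (⅐ - 10) = 5 - 69/7 = -34/7 ≈ -4.8571)
21 + c*19 = 21 - 34/7*19 = 21 - 646/7 = -499/7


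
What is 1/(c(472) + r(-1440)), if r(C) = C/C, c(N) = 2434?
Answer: 1/2435 ≈ 0.00041068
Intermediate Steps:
r(C) = 1
1/(c(472) + r(-1440)) = 1/(2434 + 1) = 1/2435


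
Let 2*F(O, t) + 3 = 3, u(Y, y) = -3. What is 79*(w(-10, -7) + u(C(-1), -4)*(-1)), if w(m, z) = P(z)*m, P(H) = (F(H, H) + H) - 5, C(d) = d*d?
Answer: 9717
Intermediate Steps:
C(d) = d²
F(O, t) = 0 (F(O, t) = -3/2 + (½)*3 = -3/2 + 3/2 = 0)
P(H) = -5 + H (P(H) = (0 + H) - 5 = H - 5 = -5 + H)
w(m, z) = m*(-5 + z) (w(m, z) = (-5 + z)*m = m*(-5 + z))
79*(w(-10, -7) + u(C(-1), -4)*(-1)) = 79*(-10*(-5 - 7) - 3*(-1)) = 79*(-10*(-12) + 3) = 79*(120 + 3) = 79*123 = 9717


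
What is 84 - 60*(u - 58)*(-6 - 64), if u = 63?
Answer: 21084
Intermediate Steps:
84 - 60*(u - 58)*(-6 - 64) = 84 - 60*(63 - 58)*(-6 - 64) = 84 - 300*(-70) = 84 - 60*(-350) = 84 + 21000 = 21084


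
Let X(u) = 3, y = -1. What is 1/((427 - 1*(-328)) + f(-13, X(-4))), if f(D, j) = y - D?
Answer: 1/767 ≈ 0.0013038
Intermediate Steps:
f(D, j) = -1 - D
1/((427 - 1*(-328)) + f(-13, X(-4))) = 1/((427 - 1*(-328)) + (-1 - 1*(-13))) = 1/((427 + 328) + (-1 + 13)) = 1/(755 + 12) = 1/767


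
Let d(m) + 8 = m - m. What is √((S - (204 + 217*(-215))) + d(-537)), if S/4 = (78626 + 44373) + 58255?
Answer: √771459 ≈ 878.33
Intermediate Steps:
d(m) = -8 (d(m) = -8 + (m - m) = -8 + 0 = -8)
S = 725016 (S = 4*((78626 + 44373) + 58255) = 4*(122999 + 58255) = 4*181254 = 725016)
√((S - (204 + 217*(-215))) + d(-537)) = √((725016 - (204 + 217*(-215))) - 8) = √((725016 - (204 - 46655)) - 8) = √((725016 - 1*(-46451)) - 8) = √((725016 + 46451) - 8) = √(771467 - 8) = √771459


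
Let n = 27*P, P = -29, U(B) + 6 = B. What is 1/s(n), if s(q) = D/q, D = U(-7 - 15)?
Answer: 783/28 ≈ 27.964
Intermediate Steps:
U(B) = -6 + B
D = -28 (D = -6 + (-7 - 15) = -6 - 22 = -28)
n = -783 (n = 27*(-29) = -783)
s(q) = -28/q
1/s(n) = 1/(-28/(-783)) = 1/(-28*(-1/783)) = 1/(28/783) = 783/28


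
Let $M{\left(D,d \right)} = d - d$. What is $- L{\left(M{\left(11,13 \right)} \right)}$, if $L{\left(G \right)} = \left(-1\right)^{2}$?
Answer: $-1$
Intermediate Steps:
$M{\left(D,d \right)} = 0$
$L{\left(G \right)} = 1$
$- L{\left(M{\left(11,13 \right)} \right)} = \left(-1\right) 1 = -1$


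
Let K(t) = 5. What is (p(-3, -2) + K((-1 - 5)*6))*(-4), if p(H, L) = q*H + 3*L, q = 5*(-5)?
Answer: -296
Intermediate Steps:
q = -25
p(H, L) = -25*H + 3*L
(p(-3, -2) + K((-1 - 5)*6))*(-4) = ((-25*(-3) + 3*(-2)) + 5)*(-4) = ((75 - 6) + 5)*(-4) = (69 + 5)*(-4) = 74*(-4) = -296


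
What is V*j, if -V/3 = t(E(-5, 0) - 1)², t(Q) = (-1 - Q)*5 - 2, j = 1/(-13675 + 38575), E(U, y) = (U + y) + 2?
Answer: -169/8300 ≈ -0.020361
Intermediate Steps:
E(U, y) = 2 + U + y
j = 1/24900 ≈ 4.0161e-5
t(Q) = -7 - 5*Q (t(Q) = (-5 - 5*Q) - 2 = -7 - 5*Q)
V = -507 (V = -3*(-7 - 5*((2 - 5 + 0) - 1))² = -3*(-7 - 5*(-3 - 1))² = -3*(-7 - 5*(-4))² = -3*(-7 + 20)² = -3*13² = -3*169 = -507)
V*j = -507*1/24900 = -169/8300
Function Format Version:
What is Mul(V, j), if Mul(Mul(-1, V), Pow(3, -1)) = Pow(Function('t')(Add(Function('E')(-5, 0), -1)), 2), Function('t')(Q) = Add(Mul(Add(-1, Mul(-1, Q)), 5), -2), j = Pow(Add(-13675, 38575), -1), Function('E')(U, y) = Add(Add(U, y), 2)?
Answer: Rational(-169, 8300) ≈ -0.020361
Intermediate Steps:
Function('E')(U, y) = Add(2, U, y)
j = Rational(1, 24900) (j = Pow(24900, -1) = Rational(1, 24900) ≈ 4.0161e-5)
Function('t')(Q) = Add(-7, Mul(-5, Q)) (Function('t')(Q) = Add(Add(-5, Mul(-5, Q)), -2) = Add(-7, Mul(-5, Q)))
V = -507 (V = Mul(-3, Pow(Add(-7, Mul(-5, Add(Add(2, -5, 0), -1))), 2)) = Mul(-3, Pow(Add(-7, Mul(-5, Add(-3, -1))), 2)) = Mul(-3, Pow(Add(-7, Mul(-5, -4)), 2)) = Mul(-3, Pow(Add(-7, 20), 2)) = Mul(-3, Pow(13, 2)) = Mul(-3, 169) = -507)
Mul(V, j) = Mul(-507, Rational(1, 24900)) = Rational(-169, 8300)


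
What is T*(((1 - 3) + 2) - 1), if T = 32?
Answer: -32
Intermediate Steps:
T*(((1 - 3) + 2) - 1) = 32*(((1 - 3) + 2) - 1) = 32*((-2 + 2) - 1) = 32*(0 - 1) = 32*(-1) = -32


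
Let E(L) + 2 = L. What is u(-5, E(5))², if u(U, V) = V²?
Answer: 81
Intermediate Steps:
E(L) = -2 + L
u(-5, E(5))² = ((-2 + 5)²)² = (3²)² = 9² = 81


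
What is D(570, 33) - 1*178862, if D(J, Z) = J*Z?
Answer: -160052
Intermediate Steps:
D(570, 33) - 1*178862 = 570*33 - 1*178862 = 18810 - 178862 = -160052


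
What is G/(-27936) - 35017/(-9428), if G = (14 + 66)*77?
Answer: 28754951/8230644 ≈ 3.4936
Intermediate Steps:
G = 6160 (G = 80*77 = 6160)
G/(-27936) - 35017/(-9428) = 6160/(-27936) - 35017/(-9428) = 6160*(-1/27936) - 35017*(-1/9428) = -385/1746 + 35017/9428 = 28754951/8230644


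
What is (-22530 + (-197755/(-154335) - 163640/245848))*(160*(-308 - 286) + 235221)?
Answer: -998592583713343678/316191259 ≈ -3.1582e+9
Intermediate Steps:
(-22530 + (-197755/(-154335) - 163640/245848))*(160*(-308 - 286) + 235221) = (-22530 + (-197755*(-1/154335) - 163640*1/245848))*(160*(-594) + 235221) = (-22530 + (39551/30867 - 20455/30731))*(-95040 + 235221) = (-22530 + 584057296/948573777)*140181 = -21370783138514/948573777*140181 = -998592583713343678/316191259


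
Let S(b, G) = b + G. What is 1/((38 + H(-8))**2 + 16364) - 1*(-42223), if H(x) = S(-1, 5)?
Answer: 765418545/18128 ≈ 42223.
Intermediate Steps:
S(b, G) = G + b
H(x) = 4 (H(x) = 5 - 1 = 4)
1/((38 + H(-8))**2 + 16364) - 1*(-42223) = 1/((38 + 4)**2 + 16364) - 1*(-42223) = 1/(42**2 + 16364) + 42223 = 1/(1764 + 16364) + 42223 = 1/18128 + 42223 = 765418545/18128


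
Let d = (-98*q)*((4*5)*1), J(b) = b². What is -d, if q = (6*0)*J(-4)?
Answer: 0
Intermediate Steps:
q = 0 (q = (6*0)*(-4)² = 0*16 = 0)
d = 0 (d = (-98*0)*((4*5)*1) = 0*(20*1) = 0*20 = 0)
-d = -1*0 = 0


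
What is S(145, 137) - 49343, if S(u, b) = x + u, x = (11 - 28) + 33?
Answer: -49182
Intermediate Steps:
x = 16 (x = -17 + 33 = 16)
S(u, b) = 16 + u
S(145, 137) - 49343 = (16 + 145) - 49343 = 161 - 49343 = -49182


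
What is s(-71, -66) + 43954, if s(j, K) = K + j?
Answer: 43817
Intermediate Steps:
s(-71, -66) + 43954 = (-66 - 71) + 43954 = -137 + 43954 = 43817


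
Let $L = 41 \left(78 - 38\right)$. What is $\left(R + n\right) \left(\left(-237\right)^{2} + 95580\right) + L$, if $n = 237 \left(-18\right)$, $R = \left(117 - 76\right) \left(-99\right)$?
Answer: $-1263308785$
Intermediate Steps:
$R = -4059$ ($R = 41 \left(-99\right) = -4059$)
$n = -4266$
$L = 1640$ ($L = 41 \cdot 40 = 1640$)
$\left(R + n\right) \left(\left(-237\right)^{2} + 95580\right) + L = \left(-4059 - 4266\right) \left(\left(-237\right)^{2} + 95580\right) + 1640 = - 8325 \left(56169 + 95580\right) + 1640 = \left(-8325\right) 151749 + 1640 = -1263310425 + 1640 = -1263308785$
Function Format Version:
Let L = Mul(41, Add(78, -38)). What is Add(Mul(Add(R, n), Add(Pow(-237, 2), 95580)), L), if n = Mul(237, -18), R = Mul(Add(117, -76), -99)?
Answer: -1263308785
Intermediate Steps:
R = -4059 (R = Mul(41, -99) = -4059)
n = -4266
L = 1640 (L = Mul(41, 40) = 1640)
Add(Mul(Add(R, n), Add(Pow(-237, 2), 95580)), L) = Add(Mul(Add(-4059, -4266), Add(Pow(-237, 2), 95580)), 1640) = Add(Mul(-8325, Add(56169, 95580)), 1640) = Add(Mul(-8325, 151749), 1640) = Add(-1263310425, 1640) = -1263308785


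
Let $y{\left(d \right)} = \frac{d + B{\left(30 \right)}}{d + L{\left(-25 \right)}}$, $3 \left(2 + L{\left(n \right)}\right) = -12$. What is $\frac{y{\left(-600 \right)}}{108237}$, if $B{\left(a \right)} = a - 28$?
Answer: $\frac{299}{32795811} \approx 9.117 \cdot 10^{-6}$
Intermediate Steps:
$L{\left(n \right)} = -6$ ($L{\left(n \right)} = -2 + \frac{1}{3} \left(-12\right) = -2 - 4 = -6$)
$B{\left(a \right)} = -28 + a$
$y{\left(d \right)} = \frac{2 + d}{-6 + d}$ ($y{\left(d \right)} = \frac{d + \left(-28 + 30\right)}{d - 6} = \frac{d + 2}{-6 + d} = \frac{2 + d}{-6 + d}$)
$\frac{y{\left(-600 \right)}}{108237} = \frac{\frac{1}{-6 - 600} \left(2 - 600\right)}{108237} = \frac{1}{-606} \left(-598\right) \frac{1}{108237} = \left(- \frac{1}{606}\right) \left(-598\right) \frac{1}{108237} = \frac{299}{303} \cdot \frac{1}{108237} = \frac{299}{32795811}$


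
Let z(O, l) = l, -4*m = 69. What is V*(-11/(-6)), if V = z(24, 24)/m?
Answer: -176/69 ≈ -2.5507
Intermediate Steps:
m = -69/4 (m = -¼*69 = -69/4 ≈ -17.250)
V = -32/23 (V = 24/(-69/4) = 24*(-4/69) = -32/23 ≈ -1.3913)
V*(-11/(-6)) = -(-352)/(23*(-6)) = -(-352)*(-1)/(23*6) = -32/23*11/6 = -176/69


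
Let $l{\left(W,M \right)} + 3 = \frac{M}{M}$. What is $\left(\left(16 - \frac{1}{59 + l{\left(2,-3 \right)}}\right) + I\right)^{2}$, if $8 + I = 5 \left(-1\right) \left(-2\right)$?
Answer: $\frac{1050625}{3249} \approx 323.37$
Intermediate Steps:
$l{\left(W,M \right)} = -2$ ($l{\left(W,M \right)} = -3 + \frac{M}{M} = -3 + 1 = -2$)
$I = 2$ ($I = -8 + 5 \left(-1\right) \left(-2\right) = -8 - -10 = -8 + 10 = 2$)
$\left(\left(16 - \frac{1}{59 + l{\left(2,-3 \right)}}\right) + I\right)^{2} = \left(\left(16 - \frac{1}{59 - 2}\right) + 2\right)^{2} = \left(\left(16 - \frac{1}{57}\right) + 2\right)^{2} = \left(\frac{911}{57} + 2\right)^{2} = \left(\frac{1025}{57}\right)^{2} = \frac{1050625}{3249}$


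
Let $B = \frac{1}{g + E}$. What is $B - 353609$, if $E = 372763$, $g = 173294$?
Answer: $- \frac{193090669712}{546057} \approx -3.5361 \cdot 10^{5}$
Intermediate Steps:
$B = \frac{1}{546057}$ ($B = \frac{1}{173294 + 372763} = \frac{1}{546057} \approx 1.8313 \cdot 10^{-6}$)
$B - 353609 = \frac{1}{546057} - 353609 = - \frac{193090669712}{546057}$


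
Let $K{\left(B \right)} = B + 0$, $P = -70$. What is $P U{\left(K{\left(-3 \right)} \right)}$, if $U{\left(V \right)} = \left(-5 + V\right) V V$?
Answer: $5040$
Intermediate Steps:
$K{\left(B \right)} = B$
$U{\left(V \right)} = V^{2} \left(-5 + V\right)$ ($U{\left(V \right)} = V \left(-5 + V\right) V = V^{2} \left(-5 + V\right)$)
$P U{\left(K{\left(-3 \right)} \right)} = - 70 \left(-3\right)^{2} \left(-5 - 3\right) = - 70 \cdot 9 \left(-8\right) = \left(-70\right) \left(-72\right) = 5040$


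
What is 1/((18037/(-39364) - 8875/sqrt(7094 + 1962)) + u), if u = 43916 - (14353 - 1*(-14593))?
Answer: 13128750180305032/196523746388269216909 + 3438007475500*sqrt(566)/196523746388269216909 ≈ 6.7221e-5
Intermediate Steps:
u = 14970 (u = 43916 - (14353 + 14593) = 43916 - 1*28946 = 43916 - 28946 = 14970)
1/((18037/(-39364) - 8875/sqrt(7094 + 1962)) + u) = 1/((18037/(-39364) - 8875/sqrt(7094 + 1962)) + 14970) = 1/((18037*(-1/39364) - 8875*sqrt(566)/2264) + 14970) = 1/((-18037/39364 - 8875*sqrt(566)/2264) + 14970) = 1/(589261043/39364 - 8875*sqrt(566)/2264)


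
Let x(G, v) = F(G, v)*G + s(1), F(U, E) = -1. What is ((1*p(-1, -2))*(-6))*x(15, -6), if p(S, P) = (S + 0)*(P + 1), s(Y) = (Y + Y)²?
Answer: 66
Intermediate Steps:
s(Y) = 4*Y² (s(Y) = (2*Y)² = 4*Y²)
p(S, P) = S*(1 + P)
x(G, v) = 4 - G (x(G, v) = -G + 4*1² = -G + 4*1 = -G + 4 = 4 - G)
((1*p(-1, -2))*(-6))*x(15, -6) = ((1*(-(1 - 2)))*(-6))*(4 - 1*15) = ((1*(-1*(-1)))*(-6))*(4 - 15) = ((1*1)*(-6))*(-11) = (1*(-6))*(-11) = -6*(-11) = 66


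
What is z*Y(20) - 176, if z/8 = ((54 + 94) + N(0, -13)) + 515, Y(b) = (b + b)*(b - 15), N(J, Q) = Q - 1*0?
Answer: 1039824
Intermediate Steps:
N(J, Q) = Q (N(J, Q) = Q + 0 = Q)
Y(b) = 2*b*(-15 + b) (Y(b) = (2*b)*(-15 + b) = 2*b*(-15 + b))
z = 5200 (z = 8*(((54 + 94) - 13) + 515) = 8*((148 - 13) + 515) = 8*(135 + 515) = 8*650 = 5200)
z*Y(20) - 176 = 5200*(2*20*(-15 + 20)) - 176 = 5200*(2*20*5) - 176 = 5200*200 - 176 = 1040000 - 176 = 1039824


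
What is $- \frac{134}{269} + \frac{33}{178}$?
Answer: $- \frac{14975}{47882} \approx -0.31275$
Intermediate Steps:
$- \frac{134}{269} + \frac{33}{178} = - \frac{14975}{47882}$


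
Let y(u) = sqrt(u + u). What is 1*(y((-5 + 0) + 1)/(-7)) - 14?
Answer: -14 - 2*I*sqrt(2)/7 ≈ -14.0 - 0.40406*I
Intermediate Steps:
y(u) = sqrt(2)*sqrt(u) (y(u) = sqrt(2*u) = sqrt(2)*sqrt(u))
1*(y((-5 + 0) + 1)/(-7)) - 14 = 1*((sqrt(2)*sqrt((-5 + 0) + 1))/(-7)) - 14 = 1*((sqrt(2)*sqrt(-5 + 1))*(-1/7)) - 14 = 1*((sqrt(2)*sqrt(-4))*(-1/7)) - 14 = 1*((sqrt(2)*(2*I))*(-1/7)) - 14 = 1*((2*I*sqrt(2))*(-1/7)) - 14 = 1*(-2*I*sqrt(2)/7) - 14 = -2*I*sqrt(2)/7 - 14 = -14 - 2*I*sqrt(2)/7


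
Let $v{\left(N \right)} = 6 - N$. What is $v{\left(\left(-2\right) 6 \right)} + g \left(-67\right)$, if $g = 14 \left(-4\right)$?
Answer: $3770$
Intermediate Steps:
$g = -56$
$v{\left(\left(-2\right) 6 \right)} + g \left(-67\right) = \left(6 - \left(-2\right) 6\right) - -3752 = \left(6 - -12\right) + 3752 = \left(6 + 12\right) + 3752 = 18 + 3752 = 3770$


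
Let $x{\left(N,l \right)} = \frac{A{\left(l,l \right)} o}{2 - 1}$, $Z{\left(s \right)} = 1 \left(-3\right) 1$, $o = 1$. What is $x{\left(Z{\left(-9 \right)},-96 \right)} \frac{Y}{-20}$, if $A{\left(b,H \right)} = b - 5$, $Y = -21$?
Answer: $- \frac{2121}{20} \approx -106.05$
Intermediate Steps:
$A{\left(b,H \right)} = -5 + b$
$Z{\left(s \right)} = -3$ ($Z{\left(s \right)} = \left(-3\right) 1 = -3$)
$x{\left(N,l \right)} = -5 + l$ ($x{\left(N,l \right)} = \frac{\left(-5 + l\right) 1}{2 - 1} = \frac{-5 + l}{1} = \left(-5 + l\right) 1 = -5 + l$)
$x{\left(Z{\left(-9 \right)},-96 \right)} \frac{Y}{-20} = \left(-5 - 96\right) \left(- \frac{21}{-20}\right) = - 101 \left(\left(-21\right) \left(- \frac{1}{20}\right)\right) = \left(-101\right) \frac{21}{20} = - \frac{2121}{20}$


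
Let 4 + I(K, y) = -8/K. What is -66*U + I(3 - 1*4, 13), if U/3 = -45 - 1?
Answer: 9112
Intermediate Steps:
I(K, y) = -4 - 8/K
U = -138 (U = 3*(-45 - 1) = 3*(-46) = -138)
-66*U + I(3 - 1*4, 13) = -66*(-138) + (-4 - 8/(3 - 1*4)) = 9108 + (-4 - 8/(3 - 4)) = 9108 + (-4 - 8/(-1)) = 9108 + (-4 - 8*(-1)) = 9108 + (-4 + 8) = 9108 + 4 = 9112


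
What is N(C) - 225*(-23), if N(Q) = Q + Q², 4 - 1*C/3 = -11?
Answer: 7245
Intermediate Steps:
C = 45 (C = 12 - 3*(-11) = 12 + 33 = 45)
N(C) - 225*(-23) = 45*(1 + 45) - 225*(-23) = 45*46 + 5175 = 2070 + 5175 = 7245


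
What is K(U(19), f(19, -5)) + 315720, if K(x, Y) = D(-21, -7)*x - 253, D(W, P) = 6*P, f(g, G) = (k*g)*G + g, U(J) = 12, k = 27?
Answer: 314963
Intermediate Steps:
f(g, G) = g + 27*G*g (f(g, G) = (27*g)*G + g = 27*G*g + g = g + 27*G*g)
K(x, Y) = -253 - 42*x (K(x, Y) = (6*(-7))*x - 253 = -42*x - 253 = -253 - 42*x)
K(U(19), f(19, -5)) + 315720 = (-253 - 42*12) + 315720 = (-253 - 504) + 315720 = -757 + 315720 = 314963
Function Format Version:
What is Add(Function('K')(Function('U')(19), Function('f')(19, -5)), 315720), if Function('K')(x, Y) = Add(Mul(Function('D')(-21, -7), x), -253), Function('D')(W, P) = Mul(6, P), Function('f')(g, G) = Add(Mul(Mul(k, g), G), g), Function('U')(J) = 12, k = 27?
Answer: 314963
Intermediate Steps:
Function('f')(g, G) = Add(g, Mul(27, G, g)) (Function('f')(g, G) = Add(Mul(Mul(27, g), G), g) = Add(Mul(27, G, g), g) = Add(g, Mul(27, G, g)))
Function('K')(x, Y) = Add(-253, Mul(-42, x)) (Function('K')(x, Y) = Add(Mul(Mul(6, -7), x), -253) = Add(Mul(-42, x), -253) = Add(-253, Mul(-42, x)))
Add(Function('K')(Function('U')(19), Function('f')(19, -5)), 315720) = Add(Add(-253, Mul(-42, 12)), 315720) = Add(Add(-253, -504), 315720) = Add(-757, 315720) = 314963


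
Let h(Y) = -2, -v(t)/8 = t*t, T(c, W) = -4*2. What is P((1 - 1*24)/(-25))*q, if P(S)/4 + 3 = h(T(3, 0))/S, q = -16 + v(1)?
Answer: 11424/23 ≈ 496.70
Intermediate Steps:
T(c, W) = -8
v(t) = -8*t**2 (v(t) = -8*t*t = -8*t**2)
q = -24 (q = -16 - 8*1**2 = -16 - 8*1 = -16 - 8 = -24)
P(S) = -12 - 8/S (P(S) = -12 + 4*(-2/S) = -12 - 8/S)
P((1 - 1*24)/(-25))*q = (-12 - 8*(-25/(1 - 1*24)))*(-24) = (-12 - 8*(-25/(1 - 24)))*(-24) = (-12 - 8/((-23*(-1/25))))*(-24) = (-12 - 8/23/25)*(-24) = (-12 - 8*25/23)*(-24) = (-12 - 200/23)*(-24) = -476/23*(-24) = 11424/23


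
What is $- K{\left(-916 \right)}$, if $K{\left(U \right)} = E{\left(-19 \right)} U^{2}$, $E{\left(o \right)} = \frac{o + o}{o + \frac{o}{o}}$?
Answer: $- \frac{15942064}{9} \approx -1.7713 \cdot 10^{6}$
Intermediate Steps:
$E{\left(o \right)} = \frac{2 o}{1 + o}$ ($E{\left(o \right)} = \frac{2 o}{o + 1} = \frac{2 o}{1 + o}$)
$K{\left(U \right)} = \frac{19 U^{2}}{9}$ ($K{\left(U \right)} = 2 \left(-19\right) \frac{1}{1 - 19} U^{2} = 2 \left(-19\right) \frac{1}{-18} U^{2} = 2 \left(-19\right) \left(- \frac{1}{18}\right) U^{2} = \frac{19 U^{2}}{9}$)
$- K{\left(-916 \right)} = - \frac{19 \left(-916\right)^{2}}{9} = - \frac{19 \cdot 839056}{9} = \left(-1\right) \frac{15942064}{9} = - \frac{15942064}{9}$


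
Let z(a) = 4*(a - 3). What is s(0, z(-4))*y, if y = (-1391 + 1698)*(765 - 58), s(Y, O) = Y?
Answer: 0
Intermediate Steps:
z(a) = -12 + 4*a (z(a) = 4*(-3 + a) = -12 + 4*a)
y = 217049 (y = 307*707 = 217049)
s(0, z(-4))*y = 0*217049 = 0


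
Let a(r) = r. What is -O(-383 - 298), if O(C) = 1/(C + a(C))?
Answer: 1/1362 ≈ 0.00073421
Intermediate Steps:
O(C) = 1/(2*C) (O(C) = 1/(C + C) = 1/(2*C))
-O(-383 - 298) = -1/(2*(-383 - 298)) = -1/(2*(-681)) = -(-1)/(2*681) = -1*(-1/1362) = 1/1362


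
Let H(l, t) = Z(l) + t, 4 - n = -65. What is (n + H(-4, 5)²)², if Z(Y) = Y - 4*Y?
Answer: 128164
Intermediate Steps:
n = 69 (n = 4 - 1*(-65) = 4 + 65 = 69)
Z(Y) = -3*Y
H(l, t) = t - 3*l (H(l, t) = -3*l + t = t - 3*l)
(n + H(-4, 5)²)² = (69 + (5 - 3*(-4))²)² = (69 + (5 + 12)²)² = (69 + 17²)² = (69 + 289)² = 358² = 128164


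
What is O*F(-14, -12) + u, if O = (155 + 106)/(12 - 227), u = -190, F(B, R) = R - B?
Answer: -41372/215 ≈ -192.43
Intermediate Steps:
O = -261/215 (O = 261/(-215) = 261*(-1/215) = -261/215 ≈ -1.2140)
O*F(-14, -12) + u = -261*(-12 - 1*(-14))/215 - 190 = -261*(-12 + 14)/215 - 190 = -261/215*2 - 190 = -522/215 - 190 = -41372/215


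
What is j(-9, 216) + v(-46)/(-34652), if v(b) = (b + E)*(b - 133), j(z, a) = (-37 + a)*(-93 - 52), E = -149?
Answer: -899427565/34652 ≈ -25956.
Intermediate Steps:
j(z, a) = 5365 - 145*a (j(z, a) = (-37 + a)*(-145) = 5365 - 145*a)
v(b) = (-149 + b)*(-133 + b) (v(b) = (b - 149)*(b - 133) = (-149 + b)*(-133 + b))
j(-9, 216) + v(-46)/(-34652) = (5365 - 145*216) + (19817 + (-46)**2 - 282*(-46))/(-34652) = (5365 - 31320) + (19817 + 2116 + 12972)*(-1/34652) = -25955 + 34905*(-1/34652) = -25955 - 34905/34652 = -899427565/34652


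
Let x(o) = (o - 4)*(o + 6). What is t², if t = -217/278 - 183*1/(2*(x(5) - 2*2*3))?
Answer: 159012100/19321 ≈ 8230.0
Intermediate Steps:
x(o) = (-4 + o)*(6 + o)
t = 12610/139 (t = -217/278 - 183*1/(2*((-24 + 5² + 2*5) - 2*2*3)) = -217*1/278 - 183*1/(2*((-24 + 25 + 10) - 4*3)) = -217/278 - 183*1/(2*(11 - 12)) = -217/278 - 183/(2*(-1)) = -217/278 - 183/(-2) = -217/278 - 183*(-½) = -217/278 + 183/2 = 12610/139 ≈ 90.719)
t² = (12610/139)² = 159012100/19321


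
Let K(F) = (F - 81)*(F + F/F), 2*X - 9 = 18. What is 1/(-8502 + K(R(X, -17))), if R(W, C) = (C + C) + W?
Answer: -4/26091 ≈ -0.00015331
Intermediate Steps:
X = 27/2 (X = 9/2 + (1/2)*18 = 9/2 + 9 = 27/2 ≈ 13.500)
R(W, C) = W + 2*C (R(W, C) = 2*C + W = W + 2*C)
K(F) = (1 + F)*(-81 + F) (K(F) = (-81 + F)*(F + 1) = (-81 + F)*(1 + F) = (1 + F)*(-81 + F))
1/(-8502 + K(R(X, -17))) = 1/(-8502 + (-81 + (27/2 + 2*(-17))**2 - 80*(27/2 + 2*(-17)))) = 1/(-8502 + (-81 + (27/2 - 34)**2 - 80*(27/2 - 34))) = 1/(-8502 + (-81 + (-41/2)**2 - 80*(-41/2))) = 1/(-8502 + (-81 + 1681/4 + 1640)) = 1/(-8502 + 7917/4) = 1/(-26091/4) = -4/26091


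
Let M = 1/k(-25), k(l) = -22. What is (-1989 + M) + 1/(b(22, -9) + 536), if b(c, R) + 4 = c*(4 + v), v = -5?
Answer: -5579267/2805 ≈ -1989.0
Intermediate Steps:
b(c, R) = -4 - c (b(c, R) = -4 + c*(4 - 5) = -4 + c*(-1) = -4 - c)
M = -1/22 (M = 1/(-22) = -1/22 ≈ -0.045455)
(-1989 + M) + 1/(b(22, -9) + 536) = (-1989 - 1/22) + 1/((-4 - 1*22) + 536) = -43759/22 + 1/((-4 - 22) + 536) = -43759/22 + 1/(-26 + 536) = -43759/22 + 1/510 = -5579267/2805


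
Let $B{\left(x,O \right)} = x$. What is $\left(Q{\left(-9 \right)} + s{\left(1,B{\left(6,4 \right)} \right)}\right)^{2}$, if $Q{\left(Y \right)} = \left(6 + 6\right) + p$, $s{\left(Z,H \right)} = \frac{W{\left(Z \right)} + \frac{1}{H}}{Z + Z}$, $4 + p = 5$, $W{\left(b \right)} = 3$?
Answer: $\frac{30625}{144} \approx 212.67$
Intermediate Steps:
$p = 1$ ($p = -4 + 5 = 1$)
$s{\left(Z,H \right)} = \frac{3 + \frac{1}{H}}{2 Z}$ ($s{\left(Z,H \right)} = \frac{3 + \frac{1}{H}}{Z + Z} = \frac{3 + \frac{1}{H}}{2 Z}$)
$Q{\left(Y \right)} = 13$ ($Q{\left(Y \right)} = \left(6 + 6\right) + 1 = 12 + 1 = 13$)
$\left(Q{\left(-9 \right)} + s{\left(1,B{\left(6,4 \right)} \right)}\right)^{2} = \left(13 + \frac{1 + 3 \cdot 6}{2 \cdot 6 \cdot 1}\right)^{2} = \left(13 + \frac{1}{2} \cdot \frac{1}{6} \cdot 1 \left(1 + 18\right)\right)^{2} = \left(13 + \frac{1}{2} \cdot \frac{1}{6} \cdot 1 \cdot 19\right)^{2} = \left(13 + \frac{19}{12}\right)^{2} = \left(\frac{175}{12}\right)^{2} = \frac{30625}{144}$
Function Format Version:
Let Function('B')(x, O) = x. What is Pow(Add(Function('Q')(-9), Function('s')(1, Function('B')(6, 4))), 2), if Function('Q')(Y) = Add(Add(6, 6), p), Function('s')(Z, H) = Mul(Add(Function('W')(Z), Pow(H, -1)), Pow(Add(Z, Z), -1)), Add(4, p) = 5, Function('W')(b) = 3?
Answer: Rational(30625, 144) ≈ 212.67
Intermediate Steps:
p = 1 (p = Add(-4, 5) = 1)
Function('s')(Z, H) = Mul(Rational(1, 2), Pow(Z, -1), Add(3, Pow(H, -1))) (Function('s')(Z, H) = Mul(Add(3, Pow(H, -1)), Pow(Add(Z, Z), -1)) = Mul(Add(3, Pow(H, -1)), Pow(Mul(2, Z), -1)) = Mul(Add(3, Pow(H, -1)), Mul(Rational(1, 2), Pow(Z, -1))) = Mul(Rational(1, 2), Pow(Z, -1), Add(3, Pow(H, -1))))
Function('Q')(Y) = 13 (Function('Q')(Y) = Add(Add(6, 6), 1) = Add(12, 1) = 13)
Pow(Add(Function('Q')(-9), Function('s')(1, Function('B')(6, 4))), 2) = Pow(Add(13, Mul(Rational(1, 2), Pow(6, -1), Pow(1, -1), Add(1, Mul(3, 6)))), 2) = Pow(Add(13, Mul(Rational(1, 2), Rational(1, 6), 1, Add(1, 18))), 2) = Pow(Add(13, Mul(Rational(1, 2), Rational(1, 6), 1, 19)), 2) = Pow(Add(13, Rational(19, 12)), 2) = Pow(Rational(175, 12), 2) = Rational(30625, 144)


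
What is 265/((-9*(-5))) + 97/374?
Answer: 20695/3366 ≈ 6.1482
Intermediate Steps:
265/((-9*(-5))) + 97/374 = 265/45 + 97*(1/374) = 265*(1/45) + 97/374 = 53/9 + 97/374 = 20695/3366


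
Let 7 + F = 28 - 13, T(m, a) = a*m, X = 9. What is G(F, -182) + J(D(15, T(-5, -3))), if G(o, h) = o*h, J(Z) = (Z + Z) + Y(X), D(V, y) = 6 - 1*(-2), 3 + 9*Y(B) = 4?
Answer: -12959/9 ≈ -1439.9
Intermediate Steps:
Y(B) = 1/9 (Y(B) = -1/3 + (1/9)*4 = -1/3 + 4/9 = 1/9)
D(V, y) = 8 (D(V, y) = 6 + 2 = 8)
F = 8 (F = -7 + (28 - 13) = -7 + 15 = 8)
J(Z) = 1/9 + 2*Z (J(Z) = (Z + Z) + 1/9 = 2*Z + 1/9 = 1/9 + 2*Z)
G(o, h) = h*o
G(F, -182) + J(D(15, T(-5, -3))) = -182*8 + (1/9 + 2*8) = -1456 + (1/9 + 16) = -1456 + 145/9 = -12959/9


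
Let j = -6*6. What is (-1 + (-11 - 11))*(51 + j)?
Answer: -345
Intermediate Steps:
j = -36
(-1 + (-11 - 11))*(51 + j) = (-1 + (-11 - 11))*(51 - 36) = (-1 - 22)*15 = -23*15 = -345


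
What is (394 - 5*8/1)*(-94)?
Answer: -33276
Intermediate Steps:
(394 - 5*8/1)*(-94) = (394 - 40*1)*(-94) = (394 - 40)*(-94) = 354*(-94) = -33276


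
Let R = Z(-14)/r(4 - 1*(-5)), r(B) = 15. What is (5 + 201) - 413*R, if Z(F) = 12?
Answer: -622/5 ≈ -124.40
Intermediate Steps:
R = ⅘ (R = 12/15 = 12*(1/15) = ⅘ ≈ 0.80000)
(5 + 201) - 413*R = (5 + 201) - 413*⅘ = 206 - 1652/5 = -622/5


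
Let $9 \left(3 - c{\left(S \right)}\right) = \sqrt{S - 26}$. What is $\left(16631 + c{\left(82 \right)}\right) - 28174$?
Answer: $-11540 - \frac{2 \sqrt{14}}{9} \approx -11541.0$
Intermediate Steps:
$c{\left(S \right)} = 3 - \frac{\sqrt{-26 + S}}{9}$ ($c{\left(S \right)} = 3 - \frac{\sqrt{S - 26}}{9} = 3 - \frac{\sqrt{-26 + S}}{9}$)
$\left(16631 + c{\left(82 \right)}\right) - 28174 = \left(16631 + \left(3 - \frac{\sqrt{-26 + 82}}{9}\right)\right) - 28174 = \left(16631 + \left(3 - \frac{\sqrt{56}}{9}\right)\right) - 28174 = \left(16631 + \left(3 - \frac{2 \sqrt{14}}{9}\right)\right) - 28174 = \left(16634 - \frac{2 \sqrt{14}}{9}\right) - 28174 = -11540 - \frac{2 \sqrt{14}}{9}$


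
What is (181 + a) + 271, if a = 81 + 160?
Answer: 693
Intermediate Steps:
a = 241
(181 + a) + 271 = (181 + 241) + 271 = 422 + 271 = 693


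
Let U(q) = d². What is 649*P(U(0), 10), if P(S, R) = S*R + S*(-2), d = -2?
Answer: 20768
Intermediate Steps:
U(q) = 4 (U(q) = (-2)² = 4)
P(S, R) = -2*S + R*S (P(S, R) = R*S - 2*S = -2*S + R*S)
649*P(U(0), 10) = 649*(4*(-2 + 10)) = 649*(4*8) = 649*32 = 20768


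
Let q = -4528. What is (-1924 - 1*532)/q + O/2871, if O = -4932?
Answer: -212235/180554 ≈ -1.1755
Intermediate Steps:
(-1924 - 1*532)/q + O/2871 = (-1924 - 1*532)/(-4528) - 4932/2871 = (-1924 - 532)*(-1/4528) - 4932*1/2871 = -2456*(-1/4528) - 548/319 = 307/566 - 548/319 = -212235/180554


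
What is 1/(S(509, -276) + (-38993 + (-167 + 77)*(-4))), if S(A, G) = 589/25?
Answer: -25/965236 ≈ -2.5900e-5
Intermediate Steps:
S(A, G) = 589/25 (S(A, G) = 589*(1/25) = 589/25)
1/(S(509, -276) + (-38993 + (-167 + 77)*(-4))) = 1/(589/25 + (-38993 + (-167 + 77)*(-4))) = 1/(589/25 + (-38993 - 90*(-4))) = 1/(589/25 + (-38993 + 360)) = 1/(589/25 - 38633) = 1/(-965236/25) = -25/965236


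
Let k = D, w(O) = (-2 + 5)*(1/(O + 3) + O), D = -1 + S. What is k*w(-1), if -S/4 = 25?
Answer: 303/2 ≈ 151.50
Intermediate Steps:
S = -100 (S = -4*25 = -100)
D = -101 (D = -1 - 100 = -101)
w(O) = 3*O + 3/(3 + O) (w(O) = 3*(1/(3 + O) + O) = 3*(O + 1/(3 + O)) = 3*O + 3/(3 + O))
k = -101
k*w(-1) = -303*(1 + (-1)² + 3*(-1))/(3 - 1) = -303*(1 + 1 - 3)/2 = -303*(-1)/2 = -101*(-3/2) = 303/2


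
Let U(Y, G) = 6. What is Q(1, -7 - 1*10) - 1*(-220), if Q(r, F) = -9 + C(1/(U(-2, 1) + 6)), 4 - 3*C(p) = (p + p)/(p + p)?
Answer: 212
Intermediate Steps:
C(p) = 1 (C(p) = 4/3 - (p + p)/(3*(p + p)) = 4/3 - 2*p/(3*(2*p)) = 4/3 - 2*p*1/(2*p)/3 = 4/3 - 1/3*1 = 4/3 - 1/3 = 1)
Q(r, F) = -8 (Q(r, F) = -9 + 1 = -8)
Q(1, -7 - 1*10) - 1*(-220) = -8 - 1*(-220) = -8 + 220 = 212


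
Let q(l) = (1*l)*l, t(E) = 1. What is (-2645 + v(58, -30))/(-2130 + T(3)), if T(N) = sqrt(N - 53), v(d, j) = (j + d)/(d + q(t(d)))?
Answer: 33233751/26768005 + 156027*I*sqrt(2)/53536010 ≈ 1.2415 + 0.0041216*I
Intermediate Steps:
q(l) = l**2 (q(l) = l*l = l**2)
v(d, j) = (d + j)/(1 + d) (v(d, j) = (j + d)/(d + 1**2) = (d + j)/(d + 1) = (d + j)/(1 + d))
T(N) = sqrt(-53 + N)
(-2645 + v(58, -30))/(-2130 + T(3)) = (-2645 + (58 - 30)/(1 + 58))/(-2130 + sqrt(-53 + 3)) = (-2645 + 28/59)/(-2130 + sqrt(-50)) = (-2645 + (1/59)*28)/(-2130 + 5*I*sqrt(2)) = (-2645 + 28/59)/(-2130 + 5*I*sqrt(2)) = -156027/(59*(-2130 + 5*I*sqrt(2)))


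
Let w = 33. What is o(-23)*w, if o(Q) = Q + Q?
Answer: -1518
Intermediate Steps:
o(Q) = 2*Q
o(-23)*w = (2*(-23))*33 = -46*33 = -1518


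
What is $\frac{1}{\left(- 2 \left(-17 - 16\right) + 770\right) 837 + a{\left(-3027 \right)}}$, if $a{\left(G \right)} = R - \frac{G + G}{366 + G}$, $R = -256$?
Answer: $\frac{887}{620433194} \approx 1.4296 \cdot 10^{-6}$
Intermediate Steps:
$a{\left(G \right)} = -256 - \frac{2 G}{366 + G}$ ($a{\left(G \right)} = -256 - \frac{G + G}{366 + G} = -256 - \frac{2 G}{366 + G}$)
$\frac{1}{\left(- 2 \left(-17 - 16\right) + 770\right) 837 + a{\left(-3027 \right)}} = \frac{1}{\left(- 2 \left(-17 - 16\right) + 770\right) 837 + \frac{6 \left(-15616 - -130161\right)}{366 - 3027}} = \frac{1}{\left(\left(-2\right) \left(-33\right) + 770\right) 837 + \frac{6 \left(-15616 + 130161\right)}{-2661}} = \frac{1}{\left(66 + 770\right) 837 + 6 \left(- \frac{1}{2661}\right) 114545} = \frac{1}{836 \cdot 837 - \frac{229090}{887}} = \frac{1}{699732 - \frac{229090}{887}} = \frac{1}{\frac{620433194}{887}} = \frac{887}{620433194}$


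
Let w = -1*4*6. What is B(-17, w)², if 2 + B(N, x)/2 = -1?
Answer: 36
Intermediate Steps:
w = -24 (w = -4*6 = -24)
B(N, x) = -6 (B(N, x) = -4 + 2*(-1) = -4 - 2 = -6)
B(-17, w)² = (-6)² = 36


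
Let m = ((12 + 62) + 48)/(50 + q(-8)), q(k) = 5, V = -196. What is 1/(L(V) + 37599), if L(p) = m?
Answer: 55/2068067 ≈ 2.6595e-5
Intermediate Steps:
m = 122/55 (m = ((12 + 62) + 48)/(50 + 5) = (74 + 48)/55 = 122*(1/55) = 122/55 ≈ 2.2182)
L(p) = 122/55
1/(L(V) + 37599) = 1/(122/55 + 37599) = 1/(2068067/55) = 55/2068067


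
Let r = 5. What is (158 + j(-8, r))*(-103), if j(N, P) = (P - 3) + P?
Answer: -16995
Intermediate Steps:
j(N, P) = -3 + 2*P (j(N, P) = (-3 + P) + P = -3 + 2*P)
(158 + j(-8, r))*(-103) = (158 + (-3 + 2*5))*(-103) = (158 + (-3 + 10))*(-103) = (158 + 7)*(-103) = 165*(-103) = -16995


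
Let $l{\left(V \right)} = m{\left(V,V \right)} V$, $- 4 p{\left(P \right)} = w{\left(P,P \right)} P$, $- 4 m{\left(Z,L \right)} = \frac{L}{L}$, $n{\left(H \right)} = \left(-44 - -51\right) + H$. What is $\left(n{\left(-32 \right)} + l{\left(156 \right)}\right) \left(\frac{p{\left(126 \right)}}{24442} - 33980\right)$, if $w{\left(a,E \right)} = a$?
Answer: $\frac{26577380128}{12221} \approx 2.1747 \cdot 10^{6}$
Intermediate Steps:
$n{\left(H \right)} = 7 + H$ ($n{\left(H \right)} = \left(-44 + 51\right) + H = 7 + H$)
$m{\left(Z,L \right)} = - \frac{1}{4}$ ($m{\left(Z,L \right)} = - \frac{L \frac{1}{L}}{4} = \left(- \frac{1}{4}\right) 1 = - \frac{1}{4}$)
$p{\left(P \right)} = - \frac{P^{2}}{4}$ ($p{\left(P \right)} = - \frac{P P}{4} = - \frac{P^{2}}{4}$)
$l{\left(V \right)} = - \frac{V}{4}$
$\left(n{\left(-32 \right)} + l{\left(156 \right)}\right) \left(\frac{p{\left(126 \right)}}{24442} - 33980\right) = \left(\left(7 - 32\right) - 39\right) \left(\frac{\left(- \frac{1}{4}\right) 126^{2}}{24442} - 33980\right) = \left(-25 - 39\right) \left(\left(- \frac{1}{4}\right) 15876 \cdot \frac{1}{24442} - 33980\right) = - 64 \left(\left(-3969\right) \frac{1}{24442} - 33980\right) = - 64 \left(- \frac{3969}{24442} - 33980\right) = \left(-64\right) \left(- \frac{830543129}{24442}\right) = \frac{26577380128}{12221}$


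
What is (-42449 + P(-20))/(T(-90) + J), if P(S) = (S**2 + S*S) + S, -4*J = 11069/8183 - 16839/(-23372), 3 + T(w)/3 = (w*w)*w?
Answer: 31877297695376/1673089190456941 ≈ 0.019053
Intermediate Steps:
T(w) = -9 + 3*w**3 (T(w) = -9 + 3*((w*w)*w) = -9 + 3*(w**2*w) = -9 + 3*w**3)
J = -396498205/765012304 (J = -(11069/8183 - 16839/(-23372))/4 = -(11069*(1/8183) - 16839*(-1/23372))/4 = -(11069/8183 + 16839/23372)/4 = -1/4*396498205/191253076 = -396498205/765012304 ≈ -0.51829)
P(S) = S + 2*S**2 (P(S) = (S**2 + S**2) + S = 2*S**2 + S = S + 2*S**2)
(-42449 + P(-20))/(T(-90) + J) = (-42449 - 20*(1 + 2*(-20)))/((-9 + 3*(-90)**3) - 396498205/765012304) = (-42449 - 20*(1 - 40))/((-9 + 3*(-729000)) - 396498205/765012304) = (-42449 - 20*(-39))/((-9 - 2187000) - 396498205/765012304) = (-42449 + 780)/(-2187009 - 396498205/765012304) = -41669/(-1673089190456941/765012304) = -41669*(-765012304/1673089190456941) = 31877297695376/1673089190456941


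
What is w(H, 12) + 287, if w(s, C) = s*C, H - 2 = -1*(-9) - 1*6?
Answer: 347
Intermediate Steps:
H = 5 (H = 2 + (-1*(-9) - 1*6) = 2 + (9 - 6) = 2 + 3 = 5)
w(s, C) = C*s
w(H, 12) + 287 = 12*5 + 287 = 60 + 287 = 347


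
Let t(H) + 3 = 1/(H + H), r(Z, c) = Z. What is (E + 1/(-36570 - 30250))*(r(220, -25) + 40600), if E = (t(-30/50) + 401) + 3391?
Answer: 119222014259/771 ≈ 1.5463e+8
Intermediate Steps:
t(H) = -3 + 1/(2*H) (t(H) = -3 + 1/(H + H) = -3 + 1/(2*H))
E = 22729/6 (E = ((-3 + 1/(2*((-30/50)))) + 401) + 3391 = ((-3 + 1/(2*((-30*1/50)))) + 401) + 3391 = ((-3 + 1/(2*(-⅗))) + 401) + 3391 = ((-3 + (½)*(-5/3)) + 401) + 3391 = ((-3 - ⅚) + 401) + 3391 = (-23/6 + 401) + 3391 = 2383/6 + 3391 = 22729/6 ≈ 3788.2)
(E + 1/(-36570 - 30250))*(r(220, -25) + 40600) = (22729/6 + 1/(-36570 - 30250))*(220 + 40600) = (22729/6 + 1/(-66820))*40820 = (22729/6 - 1/66820)*40820 = (759375887/200460)*40820 = 119222014259/771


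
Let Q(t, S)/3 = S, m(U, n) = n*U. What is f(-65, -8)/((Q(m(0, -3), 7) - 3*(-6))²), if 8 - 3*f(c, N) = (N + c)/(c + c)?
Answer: 967/593190 ≈ 0.0016302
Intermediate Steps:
m(U, n) = U*n
Q(t, S) = 3*S
f(c, N) = 8/3 - (N + c)/(6*c) (f(c, N) = 8/3 - (N + c)/(3*(c + c)) = 8/3 - (N + c)/(3*(2*c)) = 8/3 - (N + c)*1/(2*c)/3 = 8/3 - (N + c)/(6*c))
f(-65, -8)/((Q(m(0, -3), 7) - 3*(-6))²) = ((⅙)*(-1*(-8) + 15*(-65))/(-65))/((3*7 - 3*(-6))²) = ((⅙)*(-1/65)*(8 - 975))/((21 + 18)²) = ((⅙)*(-1/65)*(-967))/(39²) = (967/390)/1521 = (967/390)*(1/1521) = 967/593190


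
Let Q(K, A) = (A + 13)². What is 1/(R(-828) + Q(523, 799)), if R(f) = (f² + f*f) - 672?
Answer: 1/2029840 ≈ 4.9265e-7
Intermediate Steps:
R(f) = -672 + 2*f² (R(f) = (f² + f²) - 672 = 2*f² - 672 = -672 + 2*f²)
Q(K, A) = (13 + A)²
1/(R(-828) + Q(523, 799)) = 1/((-672 + 2*(-828)²) + (13 + 799)²) = 1/((-672 + 2*685584) + 812²) = 1/((-672 + 1371168) + 659344) = 1/(1370496 + 659344) = 1/2029840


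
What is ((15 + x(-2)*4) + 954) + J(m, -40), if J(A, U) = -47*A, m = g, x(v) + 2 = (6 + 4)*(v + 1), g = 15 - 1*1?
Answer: 263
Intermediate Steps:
g = 14 (g = 15 - 1 = 14)
x(v) = 8 + 10*v (x(v) = -2 + (6 + 4)*(v + 1) = -2 + 10*(1 + v) = -2 + (10 + 10*v) = 8 + 10*v)
m = 14
((15 + x(-2)*4) + 954) + J(m, -40) = ((15 + (8 + 10*(-2))*4) + 954) - 47*14 = ((15 + (8 - 20)*4) + 954) - 658 = ((15 - 12*4) + 954) - 658 = ((15 - 48) + 954) - 658 = (-33 + 954) - 658 = 921 - 658 = 263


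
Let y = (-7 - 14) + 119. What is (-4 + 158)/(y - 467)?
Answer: -154/369 ≈ -0.41734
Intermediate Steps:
y = 98 (y = -21 + 119 = 98)
(-4 + 158)/(y - 467) = (-4 + 158)/(98 - 467) = 154/(-369) = 154*(-1/369) = -154/369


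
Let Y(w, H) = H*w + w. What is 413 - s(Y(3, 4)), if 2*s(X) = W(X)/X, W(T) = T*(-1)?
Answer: 827/2 ≈ 413.50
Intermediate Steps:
W(T) = -T
Y(w, H) = w + H*w
s(X) = -½ (s(X) = ((-X)/X)/2 = (½)*(-1) = -½)
413 - s(Y(3, 4)) = 413 - 1*(-½) = 413 + ½ = 827/2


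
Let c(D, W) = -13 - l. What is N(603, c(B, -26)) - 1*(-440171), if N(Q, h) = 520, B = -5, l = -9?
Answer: 440691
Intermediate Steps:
c(D, W) = -4 (c(D, W) = -13 - 1*(-9) = -13 + 9 = -4)
N(603, c(B, -26)) - 1*(-440171) = 520 - 1*(-440171) = 520 + 440171 = 440691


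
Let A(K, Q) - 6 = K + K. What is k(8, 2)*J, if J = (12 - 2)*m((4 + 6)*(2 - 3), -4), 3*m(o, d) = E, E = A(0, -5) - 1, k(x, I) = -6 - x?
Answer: -700/3 ≈ -233.33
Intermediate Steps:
A(K, Q) = 6 + 2*K (A(K, Q) = 6 + (K + K) = 6 + 2*K)
E = 5 (E = (6 + 2*0) - 1 = (6 + 0) - 1 = 6 - 1 = 5)
m(o, d) = 5/3 (m(o, d) = (1/3)*5 = 5/3)
J = 50/3 (J = (12 - 2)*(5/3) = 10*(5/3) = 50/3 ≈ 16.667)
k(8, 2)*J = (-6 - 1*8)*(50/3) = (-6 - 8)*(50/3) = -14*50/3 = -700/3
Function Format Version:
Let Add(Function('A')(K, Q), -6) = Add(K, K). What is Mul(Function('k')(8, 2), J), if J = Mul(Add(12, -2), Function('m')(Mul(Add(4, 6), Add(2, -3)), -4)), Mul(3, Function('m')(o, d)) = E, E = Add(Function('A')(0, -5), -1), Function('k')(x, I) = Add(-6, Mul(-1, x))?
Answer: Rational(-700, 3) ≈ -233.33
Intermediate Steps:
Function('A')(K, Q) = Add(6, Mul(2, K)) (Function('A')(K, Q) = Add(6, Add(K, K)) = Add(6, Mul(2, K)))
E = 5 (E = Add(Add(6, Mul(2, 0)), -1) = Add(Add(6, 0), -1) = Add(6, -1) = 5)
Function('m')(o, d) = Rational(5, 3) (Function('m')(o, d) = Mul(Rational(1, 3), 5) = Rational(5, 3))
J = Rational(50, 3) (J = Mul(Add(12, -2), Rational(5, 3)) = Mul(10, Rational(5, 3)) = Rational(50, 3) ≈ 16.667)
Mul(Function('k')(8, 2), J) = Mul(Add(-6, Mul(-1, 8)), Rational(50, 3)) = Mul(Add(-6, -8), Rational(50, 3)) = Mul(-14, Rational(50, 3)) = Rational(-700, 3)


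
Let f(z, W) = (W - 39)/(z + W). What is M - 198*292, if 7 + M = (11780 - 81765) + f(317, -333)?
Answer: -511139/4 ≈ -1.2778e+5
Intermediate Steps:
f(z, W) = (-39 + W)/(W + z)
M = -279875/4 (M = -7 + ((11780 - 81765) + (-39 - 333)/(-333 + 317)) = -7 + (-69985 - 372/(-16)) = -7 + (-69985 - 1/16*(-372)) = -7 + (-69985 + 93/4) = -7 - 279847/4 = -279875/4 ≈ -69969.)
M - 198*292 = -279875/4 - 198*292 = -279875/4 - 1*57816 = -279875/4 - 57816 = -511139/4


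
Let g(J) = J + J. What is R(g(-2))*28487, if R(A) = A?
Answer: -113948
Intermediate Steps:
g(J) = 2*J
R(g(-2))*28487 = (2*(-2))*28487 = -4*28487 = -113948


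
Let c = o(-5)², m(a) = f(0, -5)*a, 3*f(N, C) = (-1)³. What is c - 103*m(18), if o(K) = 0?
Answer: 618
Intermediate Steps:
f(N, C) = -⅓ (f(N, C) = (⅓)*(-1)³ = (⅓)*(-1) = -⅓)
m(a) = -a/3
c = 0 (c = 0² = 0)
c - 103*m(18) = 0 - (-103)*18/3 = 0 - 103*(-6) = 0 + 618 = 618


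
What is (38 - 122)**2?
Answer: 7056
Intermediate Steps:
(38 - 122)**2 = (-84)**2 = 7056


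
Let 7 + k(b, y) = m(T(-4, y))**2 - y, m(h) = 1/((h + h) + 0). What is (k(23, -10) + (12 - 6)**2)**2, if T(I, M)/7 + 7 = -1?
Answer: 239333273089/157351936 ≈ 1521.0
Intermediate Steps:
T(I, M) = -56 (T(I, M) = -49 + 7*(-1) = -49 - 7 = -56)
m(h) = 1/(2*h) (m(h) = 1/(2*h + 0) = 1/(2*h))
k(b, y) = -87807/12544 - y (k(b, y) = -7 + (((1/2)/(-56))**2 - y) = -7 + (((1/2)*(-1/56))**2 - y) = -7 + ((-1/112)**2 - y) = -7 + (1/12544 - y) = -87807/12544 - y)
(k(23, -10) + (12 - 6)**2)**2 = ((-87807/12544 - 1*(-10)) + (12 - 6)**2)**2 = ((-87807/12544 + 10) + 6**2)**2 = (37633/12544 + 36)**2 = (489217/12544)**2 = 239333273089/157351936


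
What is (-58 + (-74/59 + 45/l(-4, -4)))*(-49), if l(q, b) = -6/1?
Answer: 385973/118 ≈ 3271.0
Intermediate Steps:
l(q, b) = -6 (l(q, b) = -6*1 = -6)
(-58 + (-74/59 + 45/l(-4, -4)))*(-49) = (-58 + (-74/59 + 45/(-6)))*(-49) = (-58 + (-74*1/59 + 45*(-⅙)))*(-49) = (-58 + (-74/59 - 15/2))*(-49) = (-58 - 1033/118)*(-49) = -7877/118*(-49) = 385973/118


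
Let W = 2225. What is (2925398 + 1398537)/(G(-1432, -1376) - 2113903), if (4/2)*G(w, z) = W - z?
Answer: -1729574/844841 ≈ -2.0472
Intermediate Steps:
G(w, z) = 2225/2 - z/2 (G(w, z) = (2225 - z)/2 = 2225/2 - z/2)
(2925398 + 1398537)/(G(-1432, -1376) - 2113903) = (2925398 + 1398537)/((2225/2 - 1/2*(-1376)) - 2113903) = 4323935/((2225/2 + 688) - 2113903) = 4323935/(3601/2 - 2113903) = 4323935/(-4224205/2) = 4323935*(-2/4224205) = -1729574/844841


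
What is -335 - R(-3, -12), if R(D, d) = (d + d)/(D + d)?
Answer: -1683/5 ≈ -336.60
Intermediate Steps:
R(D, d) = 2*d/(D + d) (R(D, d) = (2*d)/(D + d) = 2*d/(D + d))
-335 - R(-3, -12) = -335 - 2*(-12)/(-3 - 12) = -335 - 2*(-12)/(-15) = -335 - 2*(-12)*(-1)/15 = -335 - 1*8/5 = -335 - 8/5 = -1683/5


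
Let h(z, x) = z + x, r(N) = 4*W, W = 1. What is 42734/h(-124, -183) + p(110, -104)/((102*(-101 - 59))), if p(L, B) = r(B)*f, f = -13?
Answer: -174350729/1252560 ≈ -139.20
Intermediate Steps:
r(N) = 4 (r(N) = 4*1 = 4)
h(z, x) = x + z
p(L, B) = -52 (p(L, B) = 4*(-13) = -52)
42734/h(-124, -183) + p(110, -104)/((102*(-101 - 59))) = 42734/(-183 - 124) - 52*1/(102*(-101 - 59)) = 42734/(-307) - 52/(102*(-160)) = 42734*(-1/307) - 52/(-16320) = -42734/307 - 52*(-1/16320) = -42734/307 + 13/4080 = -174350729/1252560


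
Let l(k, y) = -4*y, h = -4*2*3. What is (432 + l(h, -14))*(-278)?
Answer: -135664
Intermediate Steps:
h = -24 (h = -8*3 = -24)
(432 + l(h, -14))*(-278) = (432 - 4*(-14))*(-278) = (432 + 56)*(-278) = 488*(-278) = -135664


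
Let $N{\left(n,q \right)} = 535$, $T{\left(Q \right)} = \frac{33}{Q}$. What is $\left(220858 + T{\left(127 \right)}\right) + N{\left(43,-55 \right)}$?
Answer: $\frac{28116944}{127} \approx 2.2139 \cdot 10^{5}$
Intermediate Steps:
$\left(220858 + T{\left(127 \right)}\right) + N{\left(43,-55 \right)} = \left(220858 + \frac{33}{127}\right) + 535 = \frac{28048999}{127} + 535 = \frac{28116944}{127}$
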